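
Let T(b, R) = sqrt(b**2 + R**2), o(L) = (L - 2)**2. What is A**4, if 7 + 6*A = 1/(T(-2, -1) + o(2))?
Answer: 7687/4050 - 287*sqrt(5)/1350 ≈ 1.4227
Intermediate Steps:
o(L) = (-2 + L)**2
T(b, R) = sqrt(R**2 + b**2)
A = -7/6 + sqrt(5)/30 (A = -7/6 + 1/(6*(sqrt((-1)**2 + (-2)**2) + (-2 + 2)**2)) = -7/6 + 1/(6*(sqrt(1 + 4) + 0**2)) = -7/6 + 1/(6*(sqrt(5) + 0)) = -7/6 + 1/(6*(sqrt(5))) = -7/6 + (sqrt(5)/5)/6 = -7/6 + sqrt(5)/30 ≈ -1.0921)
A**4 = (-7/6 + sqrt(5)/30)**4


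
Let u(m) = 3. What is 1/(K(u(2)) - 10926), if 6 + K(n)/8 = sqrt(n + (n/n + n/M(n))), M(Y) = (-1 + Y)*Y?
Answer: -1829/20071398 - sqrt(2)/10035699 ≈ -9.1266e-5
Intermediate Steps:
M(Y) = Y*(-1 + Y)
K(n) = -48 + 8*sqrt(1 + n + 1/(-1 + n)) (K(n) = -48 + 8*sqrt(n + (n/n + n/((n*(-1 + n))))) = -48 + 8*sqrt(n + (1 + n*(1/(n*(-1 + n))))) = -48 + 8*sqrt(n + (1 + 1/(-1 + n))) = -48 + 8*sqrt(1 + n + 1/(-1 + n)))
1/(K(u(2)) - 10926) = 1/((-48 + 8*sqrt(3**2/(-1 + 3))) - 10926) = 1/((-48 + 8*sqrt(9/2)) - 10926) = 1/((-48 + 8*(3*sqrt(2)/2)) - 10926) = 1/((-48 + 12*sqrt(2)) - 10926) = 1/(-10974 + 12*sqrt(2))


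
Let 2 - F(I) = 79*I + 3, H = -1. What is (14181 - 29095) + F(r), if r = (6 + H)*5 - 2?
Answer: -16732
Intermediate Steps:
r = 23 (r = (6 - 1)*5 - 2 = 5*5 - 2 = 25 - 2 = 23)
F(I) = -1 - 79*I (F(I) = 2 - (79*I + 3) = 2 - (3 + 79*I) = 2 + (-3 - 79*I) = -1 - 79*I)
(14181 - 29095) + F(r) = (14181 - 29095) + (-1 - 79*23) = -14914 + (-1 - 1817) = -14914 - 1818 = -16732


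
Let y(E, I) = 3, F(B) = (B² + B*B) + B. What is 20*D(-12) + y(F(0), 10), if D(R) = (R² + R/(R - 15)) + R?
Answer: 23867/9 ≈ 2651.9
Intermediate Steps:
F(B) = B + 2*B² (F(B) = (B² + B²) + B = 2*B² + B = B + 2*B²)
D(R) = R + R² + R/(-15 + R) (D(R) = (R² + R/(-15 + R)) + R = R + R² + R/(-15 + R))
20*D(-12) + y(F(0), 10) = 20*(-12*(-14 + (-12)² - 14*(-12))/(-15 - 12)) + 3 = 20*(-12*(-14 + 144 + 168)/(-27)) + 3 = 20*(-12*(-1/27)*298) + 3 = 20*(1192/9) + 3 = 23840/9 + 3 = 23867/9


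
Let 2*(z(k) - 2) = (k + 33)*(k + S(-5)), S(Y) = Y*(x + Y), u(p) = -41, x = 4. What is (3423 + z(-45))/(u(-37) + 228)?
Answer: 3665/187 ≈ 19.599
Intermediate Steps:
S(Y) = Y*(4 + Y)
z(k) = 2 + (5 + k)*(33 + k)/2 (z(k) = 2 + ((k + 33)*(k - 5*(4 - 5)))/2 = 2 + ((33 + k)*(k - 5*(-1)))/2 = 2 + ((33 + k)*(k + 5))/2 = 2 + ((33 + k)*(5 + k))/2 = 2 + ((5 + k)*(33 + k))/2 = 2 + (5 + k)*(33 + k)/2)
(3423 + z(-45))/(u(-37) + 228) = (3423 + (169/2 + (½)*(-45)² + 19*(-45)))/(-41 + 228) = (3423 + (169/2 + (½)*2025 - 855))/187 = (3423 + (169/2 + 2025/2 - 855))*(1/187) = (3423 + 242)*(1/187) = 3665*(1/187) = 3665/187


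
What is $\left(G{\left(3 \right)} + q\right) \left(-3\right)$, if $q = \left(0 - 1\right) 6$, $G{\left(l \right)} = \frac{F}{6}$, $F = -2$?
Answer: $19$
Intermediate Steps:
$G{\left(l \right)} = - \frac{1}{3}$ ($G{\left(l \right)} = - \frac{2}{6} = \left(-2\right) \frac{1}{6} = - \frac{1}{3}$)
$q = -6$ ($q = \left(-1\right) 6 = -6$)
$\left(G{\left(3 \right)} + q\right) \left(-3\right) = \left(- \frac{1}{3} - 6\right) \left(-3\right) = \left(- \frac{19}{3}\right) \left(-3\right) = 19$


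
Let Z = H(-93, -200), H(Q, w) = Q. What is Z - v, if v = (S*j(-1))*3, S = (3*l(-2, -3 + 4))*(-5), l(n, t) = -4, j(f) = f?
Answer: 87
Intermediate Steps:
Z = -93
S = 60 (S = (3*(-4))*(-5) = -12*(-5) = 60)
v = -180 (v = (60*(-1))*3 = -60*3 = -180)
Z - v = -93 - 1*(-180) = -93 + 180 = 87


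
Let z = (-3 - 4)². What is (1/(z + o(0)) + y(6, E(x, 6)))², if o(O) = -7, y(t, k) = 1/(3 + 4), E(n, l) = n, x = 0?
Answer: 1/36 ≈ 0.027778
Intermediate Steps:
y(t, k) = ⅐ (y(t, k) = 1/7 = ⅐)
z = 49 (z = (-7)² = 49)
(1/(z + o(0)) + y(6, E(x, 6)))² = (1/(49 - 7) + ⅐)² = (1/42 + ⅐)² = (⅙)² = 1/36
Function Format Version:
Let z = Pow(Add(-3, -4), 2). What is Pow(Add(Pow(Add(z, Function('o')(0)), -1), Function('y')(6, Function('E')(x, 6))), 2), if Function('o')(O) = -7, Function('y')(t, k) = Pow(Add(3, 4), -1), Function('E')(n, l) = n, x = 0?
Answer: Rational(1, 36) ≈ 0.027778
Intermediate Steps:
Function('y')(t, k) = Rational(1, 7) (Function('y')(t, k) = Pow(7, -1) = Rational(1, 7))
z = 49 (z = Pow(-7, 2) = 49)
Pow(Add(Pow(Add(z, Function('o')(0)), -1), Function('y')(6, Function('E')(x, 6))), 2) = Pow(Add(Pow(Add(49, -7), -1), Rational(1, 7)), 2) = Pow(Add(Pow(42, -1), Rational(1, 7)), 2) = Pow(Add(Rational(1, 42), Rational(1, 7)), 2) = Pow(Rational(1, 6), 2) = Rational(1, 36)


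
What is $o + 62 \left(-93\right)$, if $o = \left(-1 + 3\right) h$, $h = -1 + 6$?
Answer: $-5756$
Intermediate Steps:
$h = 5$
$o = 10$ ($o = \left(-1 + 3\right) 5 = 2 \cdot 5 = 10$)
$o + 62 \left(-93\right) = 10 + 62 \left(-93\right) = 10 - 5766 = -5756$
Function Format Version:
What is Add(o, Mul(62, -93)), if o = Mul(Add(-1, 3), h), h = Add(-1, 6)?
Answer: -5756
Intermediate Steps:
h = 5
o = 10 (o = Mul(Add(-1, 3), 5) = Mul(2, 5) = 10)
Add(o, Mul(62, -93)) = Add(10, Mul(62, -93)) = Add(10, -5766) = -5756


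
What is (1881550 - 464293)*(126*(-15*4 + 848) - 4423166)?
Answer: -6128046362646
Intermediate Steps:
(1881550 - 464293)*(126*(-15*4 + 848) - 4423166) = 1417257*(126*(-60 + 848) - 4423166) = 1417257*(126*788 - 4423166) = 1417257*(99288 - 4423166) = 1417257*(-4323878) = -6128046362646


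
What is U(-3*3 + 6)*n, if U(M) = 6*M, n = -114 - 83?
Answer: 3546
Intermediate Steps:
n = -197
U(-3*3 + 6)*n = (6*(-3*3 + 6))*(-197) = (6*(-9 + 6))*(-197) = (6*(-3))*(-197) = -18*(-197) = 3546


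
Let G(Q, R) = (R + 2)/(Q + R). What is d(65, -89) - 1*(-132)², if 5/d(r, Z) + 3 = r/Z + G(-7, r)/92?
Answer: -30765997256/1765589 ≈ -17425.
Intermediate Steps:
G(Q, R) = (2 + R)/(Q + R)
d(r, Z) = 5/(-3 + r/Z + (2 + r)/(92*(-7 + r))) (d(r, Z) = 5/(-3 + (r/Z + ((2 + r)/(-7 + r))/92)) = 5/(-3 + (r/Z + ((2 + r)/(-7 + r))*(1/92))) = 5/(-3 + (r/Z + (2 + r)/(92*(-7 + r)))) = 5/(-3 + r/Z + (2 + r)/(92*(-7 + r))))
d(65, -89) - 1*(-132)² = 460*(-89)*(-7 + 65)/(-89*(2 + 65) + 92*(-7 + 65)*(65 - 3*(-89))) - 1*(-132)² = 460*(-89)*58/(-89*67 + 92*58*(65 + 267)) - 1*17424 = 460*(-89)*58/(-5963 + 92*58*332) - 17424 = 460*(-89)*58/(-5963 + 1771552) - 17424 = 460*(-89)*58/1765589 - 17424 = 460*(-89)*(1/1765589)*58 - 17424 = -2374520/1765589 - 17424 = -30765997256/1765589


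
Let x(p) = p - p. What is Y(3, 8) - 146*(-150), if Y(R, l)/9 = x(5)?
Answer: 21900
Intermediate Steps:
x(p) = 0
Y(R, l) = 0 (Y(R, l) = 9*0 = 0)
Y(3, 8) - 146*(-150) = 0 - 146*(-150) = 0 + 21900 = 21900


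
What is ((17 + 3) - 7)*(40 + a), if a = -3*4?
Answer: 364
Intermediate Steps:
a = -12
((17 + 3) - 7)*(40 + a) = ((17 + 3) - 7)*(40 - 12) = (20 - 7)*28 = 13*28 = 364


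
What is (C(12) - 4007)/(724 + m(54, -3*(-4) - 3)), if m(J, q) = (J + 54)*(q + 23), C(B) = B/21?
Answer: -5609/5852 ≈ -0.95848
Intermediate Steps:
C(B) = B/21 (C(B) = B*(1/21) = B/21)
m(J, q) = (23 + q)*(54 + J) (m(J, q) = (54 + J)*(23 + q) = (23 + q)*(54 + J))
(C(12) - 4007)/(724 + m(54, -3*(-4) - 3)) = ((1/21)*12 - 4007)/(724 + (1242 + 23*54 + 54*(-3*(-4) - 3) + 54*(-3*(-4) - 3))) = (4/7 - 4007)/(724 + (1242 + 1242 + 54*(12 - 3) + 54*(12 - 3))) = -28045/(7*(724 + (1242 + 1242 + 54*9 + 54*9))) = -28045/(7*(724 + (1242 + 1242 + 486 + 486))) = -28045/(7*(724 + 3456)) = -28045/7/4180 = -28045/7*1/4180 = -5609/5852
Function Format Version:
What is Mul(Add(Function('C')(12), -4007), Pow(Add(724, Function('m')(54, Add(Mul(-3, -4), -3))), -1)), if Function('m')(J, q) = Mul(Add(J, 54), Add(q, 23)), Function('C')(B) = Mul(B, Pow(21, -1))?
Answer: Rational(-5609, 5852) ≈ -0.95848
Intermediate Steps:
Function('C')(B) = Mul(Rational(1, 21), B) (Function('C')(B) = Mul(B, Rational(1, 21)) = Mul(Rational(1, 21), B))
Function('m')(J, q) = Mul(Add(23, q), Add(54, J)) (Function('m')(J, q) = Mul(Add(54, J), Add(23, q)) = Mul(Add(23, q), Add(54, J)))
Mul(Add(Function('C')(12), -4007), Pow(Add(724, Function('m')(54, Add(Mul(-3, -4), -3))), -1)) = Mul(Add(Mul(Rational(1, 21), 12), -4007), Pow(Add(724, Add(1242, Mul(23, 54), Mul(54, Add(Mul(-3, -4), -3)), Mul(54, Add(Mul(-3, -4), -3)))), -1)) = Mul(Add(Rational(4, 7), -4007), Pow(Add(724, Add(1242, 1242, Mul(54, Add(12, -3)), Mul(54, Add(12, -3)))), -1)) = Mul(Rational(-28045, 7), Pow(Add(724, Add(1242, 1242, Mul(54, 9), Mul(54, 9))), -1)) = Mul(Rational(-28045, 7), Pow(Add(724, Add(1242, 1242, 486, 486)), -1)) = Mul(Rational(-28045, 7), Pow(Add(724, 3456), -1)) = Mul(Rational(-28045, 7), Pow(4180, -1)) = Mul(Rational(-28045, 7), Rational(1, 4180)) = Rational(-5609, 5852)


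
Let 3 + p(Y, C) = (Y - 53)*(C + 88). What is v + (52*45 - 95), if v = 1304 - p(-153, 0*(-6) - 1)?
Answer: 21474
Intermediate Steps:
p(Y, C) = -3 + (-53 + Y)*(88 + C) (p(Y, C) = -3 + (Y - 53)*(C + 88) = -3 + (-53 + Y)*(88 + C))
v = 19229 (v = 1304 - (-4667 - 53*(0*(-6) - 1) + 88*(-153) + (0*(-6) - 1)*(-153)) = 1304 - (-4667 - 53*(0 - 1) - 13464 + (0 - 1)*(-153)) = 1304 - (-4667 - 53*(-1) - 13464 - 1*(-153)) = 1304 - (-4667 + 53 - 13464 + 153) = 1304 - 1*(-17925) = 1304 + 17925 = 19229)
v + (52*45 - 95) = 19229 + (52*45 - 95) = 19229 + (2340 - 95) = 19229 + 2245 = 21474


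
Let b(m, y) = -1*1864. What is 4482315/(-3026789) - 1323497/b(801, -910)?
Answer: 3997591125973/5641934696 ≈ 708.55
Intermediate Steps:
b(m, y) = -1864
4482315/(-3026789) - 1323497/b(801, -910) = 4482315/(-3026789) - 1323497/(-1864) = 4482315*(-1/3026789) - 1323497*(-1/1864) = -4482315/3026789 + 1323497/1864 = 3997591125973/5641934696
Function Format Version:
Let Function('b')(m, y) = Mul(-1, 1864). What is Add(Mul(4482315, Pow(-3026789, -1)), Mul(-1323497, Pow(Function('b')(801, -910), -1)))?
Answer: Rational(3997591125973, 5641934696) ≈ 708.55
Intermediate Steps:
Function('b')(m, y) = -1864
Add(Mul(4482315, Pow(-3026789, -1)), Mul(-1323497, Pow(Function('b')(801, -910), -1))) = Add(Mul(4482315, Pow(-3026789, -1)), Mul(-1323497, Pow(-1864, -1))) = Add(Mul(4482315, Rational(-1, 3026789)), Mul(-1323497, Rational(-1, 1864))) = Add(Rational(-4482315, 3026789), Rational(1323497, 1864)) = Rational(3997591125973, 5641934696)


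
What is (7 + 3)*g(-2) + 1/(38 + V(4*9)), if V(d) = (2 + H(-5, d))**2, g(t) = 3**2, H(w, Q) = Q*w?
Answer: 2854981/31722 ≈ 90.000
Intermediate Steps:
g(t) = 9
V(d) = (2 - 5*d)**2 (V(d) = (2 + d*(-5))**2 = (2 - 5*d)**2)
(7 + 3)*g(-2) + 1/(38 + V(4*9)) = (7 + 3)*9 + 1/(38 + (2 - 20*9)**2) = 10*9 + 1/(38 + (2 - 5*36)**2) = 90 + 1/(38 + (2 - 180)**2) = 90 + 1/(38 + (-178)**2) = 90 + 1/(38 + 31684) = 90 + 1/31722 = 2854981/31722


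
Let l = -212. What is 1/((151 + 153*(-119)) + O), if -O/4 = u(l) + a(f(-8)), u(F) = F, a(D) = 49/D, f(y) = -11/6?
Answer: -11/188112 ≈ -5.8476e-5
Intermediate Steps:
f(y) = -11/6 (f(y) = -11*1/6 = -11/6)
O = 10504/11 (O = -4*(-212 + 49/(-11/6)) = -4*(-212 + 49*(-6/11)) = -4*(-212 - 294/11) = -4*(-2626/11) = 10504/11 ≈ 954.91)
1/((151 + 153*(-119)) + O) = 1/((151 + 153*(-119)) + 10504/11) = 1/((151 - 18207) + 10504/11) = 1/(-18056 + 10504/11) = 1/(-188112/11) = -11/188112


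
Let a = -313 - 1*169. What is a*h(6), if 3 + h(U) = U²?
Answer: -15906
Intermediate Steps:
h(U) = -3 + U²
a = -482 (a = -313 - 169 = -482)
a*h(6) = -482*(-3 + 6²) = -482*(-3 + 36) = -482*33 = -15906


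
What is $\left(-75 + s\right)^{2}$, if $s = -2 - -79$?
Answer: $4$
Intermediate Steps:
$s = 77$ ($s = -2 + 79 = 77$)
$\left(-75 + s\right)^{2} = \left(-75 + 77\right)^{2} = 2^{2} = 4$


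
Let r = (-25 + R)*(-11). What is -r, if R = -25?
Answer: -550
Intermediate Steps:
r = 550 (r = (-25 - 25)*(-11) = -50*(-11) = 550)
-r = -1*550 = -550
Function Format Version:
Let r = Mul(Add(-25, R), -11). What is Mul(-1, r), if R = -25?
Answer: -550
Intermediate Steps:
r = 550 (r = Mul(Add(-25, -25), -11) = Mul(-50, -11) = 550)
Mul(-1, r) = Mul(-1, 550) = -550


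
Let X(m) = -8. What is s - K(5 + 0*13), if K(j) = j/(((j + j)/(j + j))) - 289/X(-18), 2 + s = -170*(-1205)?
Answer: 1638455/8 ≈ 2.0481e+5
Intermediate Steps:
s = 204848 (s = -2 - 170*(-1205) = -2 + 204850 = 204848)
K(j) = 289/8 + j (K(j) = j/(((j + j)/(j + j))) - 289/(-8) = j/(((2*j)/((2*j)))) - 289*(-⅛) = j/(((2*j)*(1/(2*j)))) + 289/8 = j/1 + 289/8 = j*1 + 289/8 = j + 289/8 = 289/8 + j)
s - K(5 + 0*13) = 204848 - (289/8 + (5 + 0*13)) = 204848 - (289/8 + (5 + 0)) = 204848 - (289/8 + 5) = 204848 - 1*329/8 = 204848 - 329/8 = 1638455/8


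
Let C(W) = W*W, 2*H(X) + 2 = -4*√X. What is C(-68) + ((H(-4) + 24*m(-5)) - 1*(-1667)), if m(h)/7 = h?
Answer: 5450 - 4*I ≈ 5450.0 - 4.0*I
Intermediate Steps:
H(X) = -1 - 2*√X (H(X) = -1 + (-4*√X)/2 = -1 - 2*√X)
m(h) = 7*h
C(W) = W²
C(-68) + ((H(-4) + 24*m(-5)) - 1*(-1667)) = (-68)² + (((-1 - 4*I) + 24*(7*(-5))) - 1*(-1667)) = 4624 + (((-1 - 4*I) + 24*(-35)) + 1667) = 4624 + (((-1 - 4*I) - 840) + 1667) = 4624 + ((-841 - 4*I) + 1667) = 4624 + (826 - 4*I) = 5450 - 4*I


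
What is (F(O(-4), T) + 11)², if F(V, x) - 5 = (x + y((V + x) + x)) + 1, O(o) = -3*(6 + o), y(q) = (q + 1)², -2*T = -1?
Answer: 4489/4 ≈ 1122.3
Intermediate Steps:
T = ½ (T = -½*(-1) = ½ ≈ 0.50000)
y(q) = (1 + q)²
O(o) = -18 - 3*o
F(V, x) = 6 + x + (1 + V + 2*x)² (F(V, x) = 5 + ((x + (1 + ((V + x) + x))²) + 1) = 5 + ((x + (1 + (V + 2*x))²) + 1) = 5 + ((x + (1 + V + 2*x)²) + 1) = 5 + (1 + x + (1 + V + 2*x)²) = 6 + x + (1 + V + 2*x)²)
(F(O(-4), T) + 11)² = ((6 + ½ + (1 + (-18 - 3*(-4)) + 2*(½))²) + 11)² = ((6 + ½ + (1 + (-18 + 12) + 1)²) + 11)² = ((6 + ½ + (1 - 6 + 1)²) + 11)² = ((6 + ½ + (-4)²) + 11)² = ((6 + ½ + 16) + 11)² = (45/2 + 11)² = (67/2)² = 4489/4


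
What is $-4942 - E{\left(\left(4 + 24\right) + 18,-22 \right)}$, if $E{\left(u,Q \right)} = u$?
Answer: $-4988$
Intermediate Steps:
$-4942 - E{\left(\left(4 + 24\right) + 18,-22 \right)} = -4942 - \left(\left(4 + 24\right) + 18\right) = -4942 - \left(28 + 18\right) = -4942 - 46 = -4988$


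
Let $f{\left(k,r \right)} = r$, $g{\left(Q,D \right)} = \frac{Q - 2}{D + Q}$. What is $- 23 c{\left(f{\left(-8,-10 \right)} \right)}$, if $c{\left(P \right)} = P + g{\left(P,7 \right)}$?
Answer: $138$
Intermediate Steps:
$g{\left(Q,D \right)} = \frac{-2 + Q}{D + Q}$
$c{\left(P \right)} = P + \frac{-2 + P}{7 + P}$
$- 23 c{\left(f{\left(-8,-10 \right)} \right)} = - 23 \frac{-2 - 10 - 10 \left(7 - 10\right)}{7 - 10} = - 23 \frac{-2 - 10 - -30}{-3} = - 23 \left(- \frac{-2 - 10 + 30}{3}\right) = - 23 \left(\left(- \frac{1}{3}\right) 18\right) = \left(-23\right) \left(-6\right) = 138$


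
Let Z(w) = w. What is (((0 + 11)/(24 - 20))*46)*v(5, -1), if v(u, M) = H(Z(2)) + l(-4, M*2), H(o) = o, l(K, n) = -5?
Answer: -759/2 ≈ -379.50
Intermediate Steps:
v(u, M) = -3 (v(u, M) = 2 - 5 = -3)
(((0 + 11)/(24 - 20))*46)*v(5, -1) = (((0 + 11)/(24 - 20))*46)*(-3) = ((11/4)*46)*(-3) = (253/2)*(-3) = -759/2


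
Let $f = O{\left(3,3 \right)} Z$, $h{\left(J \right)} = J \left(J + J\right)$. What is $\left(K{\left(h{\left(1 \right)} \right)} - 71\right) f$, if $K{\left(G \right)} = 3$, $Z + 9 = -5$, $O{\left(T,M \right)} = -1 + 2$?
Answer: $952$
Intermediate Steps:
$O{\left(T,M \right)} = 1$
$Z = -14$ ($Z = -9 - 5 = -14$)
$h{\left(J \right)} = 2 J^{2}$ ($h{\left(J \right)} = J 2 J = 2 J^{2}$)
$f = -14$ ($f = 1 \left(-14\right) = -14$)
$\left(K{\left(h{\left(1 \right)} \right)} - 71\right) f = \left(3 - 71\right) \left(-14\right) = \left(-68\right) \left(-14\right) = 952$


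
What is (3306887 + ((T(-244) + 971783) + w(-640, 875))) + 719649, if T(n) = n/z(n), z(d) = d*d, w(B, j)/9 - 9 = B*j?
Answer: -10150401/244 ≈ -41600.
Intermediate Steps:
w(B, j) = 81 + 9*B*j (w(B, j) = 81 + 9*(B*j) = 81 + 9*B*j)
z(d) = d**2
T(n) = 1/n (T(n) = n/(n**2) = n/n**2 = 1/n)
(3306887 + ((T(-244) + 971783) + w(-640, 875))) + 719649 = (3306887 + ((1/(-244) + 971783) + (81 + 9*(-640)*875))) + 719649 = (3306887 + ((-1/244 + 971783) + (81 - 5040000))) + 719649 = (3306887 + (237115051/244 - 5039919)) + 719649 = (3306887 - 992625185/244) + 719649 = -185744757/244 + 719649 = -10150401/244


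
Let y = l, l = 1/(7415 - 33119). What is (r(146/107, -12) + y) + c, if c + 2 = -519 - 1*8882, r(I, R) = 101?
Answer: -239098609/25704 ≈ -9302.0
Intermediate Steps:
l = -1/25704 (l = 1/(-25704) = -1/25704 ≈ -3.8904e-5)
y = -1/25704 ≈ -3.8904e-5
c = -9403 (c = -2 + (-519 - 1*8882) = -2 + (-519 - 8882) = -2 - 9401 = -9403)
(r(146/107, -12) + y) + c = (101 - 1/25704) - 9403 = 2596103/25704 - 9403 = -239098609/25704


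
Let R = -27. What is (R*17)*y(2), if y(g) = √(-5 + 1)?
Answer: -918*I ≈ -918.0*I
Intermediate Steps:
y(g) = 2*I (y(g) = √(-4) = 2*I)
(R*17)*y(2) = (-27*17)*(2*I) = -918*I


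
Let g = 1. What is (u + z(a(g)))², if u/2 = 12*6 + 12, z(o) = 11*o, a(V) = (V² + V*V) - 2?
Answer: 28224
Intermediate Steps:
a(V) = -2 + 2*V² (a(V) = (V² + V²) - 2 = 2*V² - 2 = -2 + 2*V²)
u = 168 (u = 2*(12*6 + 12) = 2*(72 + 12) = 2*84 = 168)
(u + z(a(g)))² = (168 + 11*(-2 + 2*1²))² = (168 + 11*(-2 + 2*1))² = (168 + 11*(-2 + 2))² = (168 + 11*0)² = (168 + 0)² = 168² = 28224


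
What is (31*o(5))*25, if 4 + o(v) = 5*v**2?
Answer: 93775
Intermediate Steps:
o(v) = -4 + 5*v**2
(31*o(5))*25 = (31*(-4 + 5*5**2))*25 = (31*(-4 + 5*25))*25 = (31*(-4 + 125))*25 = (31*121)*25 = 3751*25 = 93775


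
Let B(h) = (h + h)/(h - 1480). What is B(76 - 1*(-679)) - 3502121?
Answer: -507807847/145 ≈ -3.5021e+6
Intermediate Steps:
B(h) = 2*h/(-1480 + h) (B(h) = (2*h)/(-1480 + h) = 2*h/(-1480 + h))
B(76 - 1*(-679)) - 3502121 = 2*(76 - 1*(-679))/(-1480 + (76 - 1*(-679))) - 3502121 = 2*(76 + 679)/(-1480 + (76 + 679)) - 3502121 = 2*755/(-1480 + 755) - 3502121 = 2*755/(-725) - 3502121 = 2*755*(-1/725) - 3502121 = -302/145 - 3502121 = -507807847/145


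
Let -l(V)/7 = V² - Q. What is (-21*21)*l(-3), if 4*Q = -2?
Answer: 58653/2 ≈ 29327.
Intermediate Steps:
Q = -½ (Q = (¼)*(-2) = -½ ≈ -0.50000)
l(V) = -7/2 - 7*V² (l(V) = -7*(V² - 1*(-½)) = -7*(V² + ½) = -7*(½ + V²) = -7/2 - 7*V²)
(-21*21)*l(-3) = (-21*21)*(-7/2 - 7*(-3)²) = -441*(-7/2 - 7*9) = -441*(-7/2 - 63) = -441*(-133/2) = 58653/2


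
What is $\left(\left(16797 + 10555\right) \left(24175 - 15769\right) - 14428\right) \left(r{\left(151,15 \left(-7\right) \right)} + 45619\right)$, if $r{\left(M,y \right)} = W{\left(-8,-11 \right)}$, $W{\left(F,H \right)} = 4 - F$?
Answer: $10490862771404$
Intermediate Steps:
$r{\left(M,y \right)} = 12$ ($r{\left(M,y \right)} = 4 - -8 = 4 + 8 = 12$)
$\left(\left(16797 + 10555\right) \left(24175 - 15769\right) - 14428\right) \left(r{\left(151,15 \left(-7\right) \right)} + 45619\right) = \left(\left(16797 + 10555\right) \left(24175 - 15769\right) - 14428\right) \left(12 + 45619\right) = \left(27352 \cdot 8406 - 14428\right) 45631 = \left(229920912 - 14428\right) 45631 = 229906484 \cdot 45631 = 10490862771404$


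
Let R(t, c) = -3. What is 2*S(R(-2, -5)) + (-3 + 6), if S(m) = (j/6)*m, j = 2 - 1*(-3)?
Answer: -2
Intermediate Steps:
j = 5 (j = 2 + 3 = 5)
S(m) = 5*m/6 (S(m) = (5/6)*m = (5*(1/6))*m = 5*m/6)
2*S(R(-2, -5)) + (-3 + 6) = 2*((5/6)*(-3)) + (-3 + 6) = 2*(-5/2) + 3 = -5 + 3 = -2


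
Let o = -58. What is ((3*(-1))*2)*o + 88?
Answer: 436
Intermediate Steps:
((3*(-1))*2)*o + 88 = ((3*(-1))*2)*(-58) + 88 = -3*2*(-58) + 88 = -6*(-58) + 88 = 348 + 88 = 436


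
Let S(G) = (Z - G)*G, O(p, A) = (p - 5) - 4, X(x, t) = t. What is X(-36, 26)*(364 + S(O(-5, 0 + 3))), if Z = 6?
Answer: 2184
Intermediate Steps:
O(p, A) = -9 + p (O(p, A) = (-5 + p) - 4 = -9 + p)
S(G) = G*(6 - G) (S(G) = (6 - G)*G = G*(6 - G))
X(-36, 26)*(364 + S(O(-5, 0 + 3))) = 26*(364 + (-9 - 5)*(6 - (-9 - 5))) = 26*(364 - 14*(6 - 1*(-14))) = 26*(364 - 14*(6 + 14)) = 26*(364 - 14*20) = 26*(364 - 280) = 26*84 = 2184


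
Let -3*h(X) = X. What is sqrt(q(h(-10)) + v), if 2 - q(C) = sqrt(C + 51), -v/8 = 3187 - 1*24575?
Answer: sqrt(1539954 - 3*sqrt(489))/3 ≈ 413.64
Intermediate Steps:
v = 171104 (v = -8*(3187 - 1*24575) = -8*(3187 - 24575) = -8*(-21388) = 171104)
h(X) = -X/3
q(C) = 2 - sqrt(51 + C) (q(C) = 2 - sqrt(C + 51) = 2 - sqrt(51 + C))
sqrt(q(h(-10)) + v) = sqrt((2 - sqrt(51 - 1/3*(-10))) + 171104) = sqrt((2 - sqrt(51 + 10/3)) + 171104) = sqrt((2 - sqrt(163/3)) + 171104) = sqrt((2 - sqrt(489)/3) + 171104) = sqrt(171106 - sqrt(489)/3)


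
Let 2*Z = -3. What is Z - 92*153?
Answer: -28155/2 ≈ -14078.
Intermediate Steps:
Z = -3/2 (Z = (½)*(-3) = -3/2 ≈ -1.5000)
Z - 92*153 = -3/2 - 92*153 = -3/2 - 14076 = -28155/2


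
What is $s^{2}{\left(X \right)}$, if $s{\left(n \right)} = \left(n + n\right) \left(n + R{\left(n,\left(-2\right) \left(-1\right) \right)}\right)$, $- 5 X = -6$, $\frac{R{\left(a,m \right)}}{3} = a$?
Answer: $\frac{82944}{625} \approx 132.71$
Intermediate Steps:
$R{\left(a,m \right)} = 3 a$
$X = \frac{6}{5}$ ($X = \left(- \frac{1}{5}\right) \left(-6\right) = \frac{6}{5} \approx 1.2$)
$s{\left(n \right)} = 8 n^{2}$ ($s{\left(n \right)} = \left(n + n\right) \left(n + 3 n\right) = 2 n 4 n = 8 n^{2}$)
$s^{2}{\left(X \right)} = \left(8 \left(\frac{6}{5}\right)^{2}\right)^{2} = \left(8 \cdot \frac{36}{25}\right)^{2} = \left(\frac{288}{25}\right)^{2} = \frac{82944}{625}$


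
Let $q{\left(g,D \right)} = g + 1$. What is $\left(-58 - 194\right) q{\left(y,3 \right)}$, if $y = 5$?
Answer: $-1512$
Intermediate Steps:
$q{\left(g,D \right)} = 1 + g$
$\left(-58 - 194\right) q{\left(y,3 \right)} = \left(-58 - 194\right) \left(1 + 5\right) = \left(-58 - 194\right) 6 = \left(-252\right) 6 = -1512$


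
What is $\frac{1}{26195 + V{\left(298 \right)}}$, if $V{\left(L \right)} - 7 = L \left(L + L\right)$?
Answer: $\frac{1}{203810} \approx 4.9065 \cdot 10^{-6}$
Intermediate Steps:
$V{\left(L \right)} = 7 + 2 L^{2}$ ($V{\left(L \right)} = 7 + L \left(L + L\right) = 7 + L 2 L = 7 + 2 L^{2}$)
$\frac{1}{26195 + V{\left(298 \right)}} = \frac{1}{26195 + \left(7 + 2 \cdot 298^{2}\right)} = \frac{1}{26195 + \left(7 + 2 \cdot 88804\right)} = \frac{1}{26195 + \left(7 + 177608\right)} = \frac{1}{26195 + 177615} = \frac{1}{203810}$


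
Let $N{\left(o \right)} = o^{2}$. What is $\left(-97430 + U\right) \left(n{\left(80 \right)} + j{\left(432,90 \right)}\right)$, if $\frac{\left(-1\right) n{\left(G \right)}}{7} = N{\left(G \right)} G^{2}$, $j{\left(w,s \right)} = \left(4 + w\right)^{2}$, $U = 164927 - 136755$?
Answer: $19844488091232$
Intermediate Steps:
$U = 28172$
$n{\left(G \right)} = - 7 G^{4}$ ($n{\left(G \right)} = - 7 G^{2} G^{2} = - 7 G^{4}$)
$\left(-97430 + U\right) \left(n{\left(80 \right)} + j{\left(432,90 \right)}\right) = \left(-97430 + 28172\right) \left(- 7 \cdot 80^{4} + \left(4 + 432\right)^{2}\right) = - 69258 \left(\left(-7\right) 40960000 + 436^{2}\right) = - 69258 \left(-286720000 + 190096\right) = \left(-69258\right) \left(-286529904\right) = 19844488091232$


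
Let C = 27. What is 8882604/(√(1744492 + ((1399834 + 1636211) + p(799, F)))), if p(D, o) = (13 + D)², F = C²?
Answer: 8882604*√5439881/5439881 ≈ 3808.4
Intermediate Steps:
F = 729 (F = 27² = 729)
8882604/(√(1744492 + ((1399834 + 1636211) + p(799, F)))) = 8882604/(√(1744492 + ((1399834 + 1636211) + (13 + 799)²))) = 8882604/(√(1744492 + (3036045 + 812²))) = 8882604/(√(1744492 + (3036045 + 659344))) = 8882604/(√(1744492 + 3695389)) = 8882604/(√5439881) = 8882604*(√5439881/5439881) = 8882604*√5439881/5439881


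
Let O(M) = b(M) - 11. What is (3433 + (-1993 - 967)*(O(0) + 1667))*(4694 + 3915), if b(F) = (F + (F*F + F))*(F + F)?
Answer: -42169697143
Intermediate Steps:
b(F) = 2*F*(F² + 2*F) (b(F) = (F + (F² + F))*(2*F) = (F + (F + F²))*(2*F) = (F² + 2*F)*(2*F) = 2*F*(F² + 2*F))
O(M) = -11 + 2*M²*(2 + M) (O(M) = 2*M²*(2 + M) - 11 = -11 + 2*M²*(2 + M))
(3433 + (-1993 - 967)*(O(0) + 1667))*(4694 + 3915) = (3433 + (-1993 - 967)*((-11 + 2*0²*(2 + 0)) + 1667))*(4694 + 3915) = (3433 - 2960*((-11 + 2*0*2) + 1667))*8609 = (3433 - 2960*((-11 + 0) + 1667))*8609 = (3433 - 2960*(-11 + 1667))*8609 = (3433 - 2960*1656)*8609 = (3433 - 4901760)*8609 = -4898327*8609 = -42169697143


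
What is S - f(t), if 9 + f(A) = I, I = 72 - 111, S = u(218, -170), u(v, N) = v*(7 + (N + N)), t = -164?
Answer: -72546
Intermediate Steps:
u(v, N) = v*(7 + 2*N)
S = -72594 (S = 218*(7 + 2*(-170)) = 218*(7 - 340) = 218*(-333) = -72594)
I = -39
f(A) = -48 (f(A) = -9 - 39 = -48)
S - f(t) = -72594 - 1*(-48) = -72594 + 48 = -72546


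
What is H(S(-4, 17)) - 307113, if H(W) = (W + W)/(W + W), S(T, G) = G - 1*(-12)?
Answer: -307112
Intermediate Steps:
S(T, G) = 12 + G (S(T, G) = G + 12 = 12 + G)
H(W) = 1 (H(W) = (2*W)/((2*W)) = (2*W)*(1/(2*W)) = 1)
H(S(-4, 17)) - 307113 = 1 - 307113 = -307112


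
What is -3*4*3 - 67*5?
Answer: -371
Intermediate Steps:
-3*4*3 - 67*5 = -12*3 - 335 = -36 - 335 = -371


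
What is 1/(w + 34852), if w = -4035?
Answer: 1/30817 ≈ 3.2450e-5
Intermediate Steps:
1/(w + 34852) = 1/(-4035 + 34852) = 1/30817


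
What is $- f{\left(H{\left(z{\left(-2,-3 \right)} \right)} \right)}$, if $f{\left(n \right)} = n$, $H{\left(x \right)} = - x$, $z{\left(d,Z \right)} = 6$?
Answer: $6$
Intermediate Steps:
$- f{\left(H{\left(z{\left(-2,-3 \right)} \right)} \right)} = - \left(-1\right) 6 = \left(-1\right) \left(-6\right) = 6$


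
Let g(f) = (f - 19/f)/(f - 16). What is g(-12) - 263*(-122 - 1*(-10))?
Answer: 9897341/336 ≈ 29456.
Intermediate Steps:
g(f) = (f - 19/f)/(-16 + f)
g(-12) - 263*(-122 - 1*(-10)) = (-19 + (-12)**2)/((-12)*(-16 - 12)) - 263*(-122 - 1*(-10)) = -1/12*(-19 + 144)/(-28) - 263*(-122 + 10) = -1/12*(-1/28)*125 - 263*(-112) = 125/336 + 29456 = 9897341/336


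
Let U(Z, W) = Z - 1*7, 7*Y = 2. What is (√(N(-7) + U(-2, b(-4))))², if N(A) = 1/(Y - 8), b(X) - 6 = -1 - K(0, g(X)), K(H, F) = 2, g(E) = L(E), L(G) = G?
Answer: -493/54 ≈ -9.1296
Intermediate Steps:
g(E) = E
Y = 2/7 (Y = (⅐)*2 = 2/7 ≈ 0.28571)
b(X) = 3 (b(X) = 6 + (-1 - 1*2) = 6 + (-1 - 2) = 6 - 3 = 3)
U(Z, W) = -7 + Z (U(Z, W) = Z - 7 = -7 + Z)
N(A) = -7/54 (N(A) = 1/(2/7 - 8) = 1/(-54/7) = -7/54)
(√(N(-7) + U(-2, b(-4))))² = (√(-7/54 + (-7 - 2)))² = (√(-7/54 - 9))² = (√(-493/54))² = (I*√2958/18)² = -493/54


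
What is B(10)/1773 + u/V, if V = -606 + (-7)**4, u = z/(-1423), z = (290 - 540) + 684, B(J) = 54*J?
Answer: 153171602/503194145 ≈ 0.30440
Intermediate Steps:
z = 434 (z = -250 + 684 = 434)
u = -434/1423 (u = 434/(-1423) = 434*(-1/1423) = -434/1423 ≈ -0.30499)
V = 1795 (V = -606 + 2401 = 1795)
B(10)/1773 + u/V = (54*10)/1773 - 434/1423/1795 = 540*(1/1773) - 434/1423*1/1795 = 60/197 - 434/2554285 = 153171602/503194145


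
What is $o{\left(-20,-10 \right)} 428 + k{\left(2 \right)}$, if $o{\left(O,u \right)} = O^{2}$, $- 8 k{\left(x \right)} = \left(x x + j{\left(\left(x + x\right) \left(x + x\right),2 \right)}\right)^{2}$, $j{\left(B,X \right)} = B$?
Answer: $171150$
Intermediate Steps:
$k{\left(x \right)} = - \frac{25 x^{4}}{8}$ ($k{\left(x \right)} = - \frac{\left(x x + \left(x + x\right) \left(x + x\right)\right)^{2}}{8} = - \frac{\left(x^{2} + 2 x 2 x\right)^{2}}{8} = - \frac{\left(x^{2} + 4 x^{2}\right)^{2}}{8} = - \frac{\left(5 x^{2}\right)^{2}}{8} = - \frac{25 x^{4}}{8}$)
$o{\left(-20,-10 \right)} 428 + k{\left(2 \right)} = \left(-20\right)^{2} \cdot 428 - \frac{25 \cdot 2^{4}}{8} = 400 \cdot 428 - 50 = 171200 - 50 = 171150$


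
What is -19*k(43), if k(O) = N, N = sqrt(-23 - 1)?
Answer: -38*I*sqrt(6) ≈ -93.081*I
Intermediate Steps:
N = 2*I*sqrt(6) (N = sqrt(-24) = 2*I*sqrt(6) ≈ 4.899*I)
k(O) = 2*I*sqrt(6)
-19*k(43) = -38*I*sqrt(6)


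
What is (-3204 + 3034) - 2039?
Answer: -2209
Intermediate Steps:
(-3204 + 3034) - 2039 = -170 - 2039 = -2209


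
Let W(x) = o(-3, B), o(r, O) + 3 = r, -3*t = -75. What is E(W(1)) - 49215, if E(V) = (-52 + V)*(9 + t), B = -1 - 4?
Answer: -51187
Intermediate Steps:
t = 25 (t = -⅓*(-75) = 25)
B = -5
o(r, O) = -3 + r
W(x) = -6 (W(x) = -3 - 3 = -6)
E(V) = -1768 + 34*V (E(V) = (-52 + V)*(9 + 25) = (-52 + V)*34 = -1768 + 34*V)
E(W(1)) - 49215 = (-1768 + 34*(-6)) - 49215 = (-1768 - 204) - 49215 = -1972 - 49215 = -51187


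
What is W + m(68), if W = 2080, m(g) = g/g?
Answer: 2081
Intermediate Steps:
m(g) = 1
W + m(68) = 2080 + 1 = 2081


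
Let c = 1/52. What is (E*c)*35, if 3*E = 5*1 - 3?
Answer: 35/78 ≈ 0.44872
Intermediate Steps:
c = 1/52 ≈ 0.019231
E = ⅔ (E = (5*1 - 3)/3 = (5 - 3)/3 = (⅓)*2 = ⅔ ≈ 0.66667)
(E*c)*35 = ((⅔)*(1/52))*35 = (1/78)*35 = 35/78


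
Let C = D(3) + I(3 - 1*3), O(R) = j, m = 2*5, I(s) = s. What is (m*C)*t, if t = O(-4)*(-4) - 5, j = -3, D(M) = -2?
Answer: -140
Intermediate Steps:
m = 10
O(R) = -3
t = 7 (t = -3*(-4) - 5 = 12 - 5 = 7)
C = -2 (C = -2 + (3 - 1*3) = -2 + (3 - 3) = -2 + 0 = -2)
(m*C)*t = (10*(-2))*7 = -20*7 = -140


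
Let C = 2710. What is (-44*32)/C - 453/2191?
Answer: -2156279/2968805 ≈ -0.72631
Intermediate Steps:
(-44*32)/C - 453/2191 = -44*32/2710 - 453/2191 = -1408*1/2710 - 453*1/2191 = -704/1355 - 453/2191 = -2156279/2968805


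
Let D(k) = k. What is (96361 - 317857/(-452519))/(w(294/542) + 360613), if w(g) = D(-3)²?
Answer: 21802750608/81594153409 ≈ 0.26721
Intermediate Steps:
w(g) = 9 (w(g) = (-3)² = 9)
(96361 - 317857/(-452519))/(w(294/542) + 360613) = (96361 - 317857/(-452519))/(9 + 360613) = (96361 - 317857*(-1/452519))/360622 = (96361 + 317857/452519)*(1/360622) = (43605501216/452519)*(1/360622) = 21802750608/81594153409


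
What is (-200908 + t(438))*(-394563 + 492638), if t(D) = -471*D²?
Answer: -8881616293400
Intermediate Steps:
(-200908 + t(438))*(-394563 + 492638) = (-200908 - 471*438²)*(-394563 + 492638) = (-200908 - 471*191844)*98075 = (-200908 - 90358524)*98075 = -90559432*98075 = -8881616293400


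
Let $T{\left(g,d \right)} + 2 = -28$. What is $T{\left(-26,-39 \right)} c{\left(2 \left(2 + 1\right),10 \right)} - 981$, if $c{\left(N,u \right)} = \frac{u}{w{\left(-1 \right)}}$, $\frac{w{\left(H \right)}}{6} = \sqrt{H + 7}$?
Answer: $-981 - \frac{25 \sqrt{6}}{3} \approx -1001.4$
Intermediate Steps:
$T{\left(g,d \right)} = -30$ ($T{\left(g,d \right)} = -2 - 28 = -30$)
$w{\left(H \right)} = 6 \sqrt{7 + H}$ ($w{\left(H \right)} = 6 \sqrt{H + 7} = 6 \sqrt{7 + H}$)
$c{\left(N,u \right)} = \frac{u \sqrt{6}}{36}$ ($c{\left(N,u \right)} = \frac{u}{6 \sqrt{7 - 1}} = \frac{u}{6 \sqrt{6}} = u \frac{\sqrt{6}}{36} = \frac{u \sqrt{6}}{36}$)
$T{\left(-26,-39 \right)} c{\left(2 \left(2 + 1\right),10 \right)} - 981 = - 30 \cdot \frac{1}{36} \cdot 10 \sqrt{6} - 981 = - 30 \frac{5 \sqrt{6}}{18} - 981 = - \frac{25 \sqrt{6}}{3} - 981 = -981 - \frac{25 \sqrt{6}}{3}$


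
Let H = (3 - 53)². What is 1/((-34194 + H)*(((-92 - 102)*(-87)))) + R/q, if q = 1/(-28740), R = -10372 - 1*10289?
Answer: 317640695037990479/534931332 ≈ 5.9380e+8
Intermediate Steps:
H = 2500 (H = (-50)² = 2500)
R = -20661 (R = -10372 - 10289 = -20661)
q = -1/28740 ≈ -3.4795e-5
1/((-34194 + H)*(((-92 - 102)*(-87)))) + R/q = 1/((-34194 + 2500)*(((-92 - 102)*(-87)))) - 20661/(-1/28740) = 1/((-31694)*((-194*(-87)))) - 20661*(-28740) = -1/31694/16878 + 593797140 = -1/31694*1/16878 + 593797140 = -1/534931332 + 593797140 = 317640695037990479/534931332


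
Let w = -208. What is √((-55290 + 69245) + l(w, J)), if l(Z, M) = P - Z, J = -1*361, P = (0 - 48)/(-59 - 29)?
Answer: 3*√190421/11 ≈ 119.01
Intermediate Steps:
P = 6/11 (P = -48/(-88) = -48*(-1/88) = 6/11 ≈ 0.54545)
J = -361
l(Z, M) = 6/11 - Z
√((-55290 + 69245) + l(w, J)) = √((-55290 + 69245) + (6/11 - 1*(-208))) = √(13955 + (6/11 + 208)) = √(13955 + 2294/11) = √(155799/11) = 3*√190421/11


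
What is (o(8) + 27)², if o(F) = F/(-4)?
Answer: 625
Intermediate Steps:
o(F) = -F/4 (o(F) = F*(-¼) = -F/4)
(o(8) + 27)² = (-¼*8 + 27)² = (-2 + 27)² = 25² = 625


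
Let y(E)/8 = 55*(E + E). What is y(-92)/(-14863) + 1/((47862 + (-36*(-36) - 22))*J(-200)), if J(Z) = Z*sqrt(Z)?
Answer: 80960/14863 + I*sqrt(2)/196544000 ≈ 5.4471 + 7.1954e-9*I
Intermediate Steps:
y(E) = 880*E (y(E) = 8*(55*(E + E)) = 8*(55*(2*E)) = 8*(110*E) = 880*E)
J(Z) = Z**(3/2)
y(-92)/(-14863) + 1/((47862 + (-36*(-36) - 22))*J(-200)) = (880*(-92))/(-14863) + 1/((47862 + (-36*(-36) - 22))*((-200)**(3/2))) = -80960*(-1/14863) + 1/((47862 + (1296 - 22))*((-2000*I*sqrt(2)))) = 80960/14863 + (I*sqrt(2)/4000)/(47862 + 1274) = 80960/14863 + (I*sqrt(2)/4000)/49136 = 80960/14863 + I*sqrt(2)/196544000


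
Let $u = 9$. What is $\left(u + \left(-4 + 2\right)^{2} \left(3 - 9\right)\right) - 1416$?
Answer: $-1431$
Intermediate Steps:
$\left(u + \left(-4 + 2\right)^{2} \left(3 - 9\right)\right) - 1416 = \left(9 + \left(-4 + 2\right)^{2} \left(3 - 9\right)\right) - 1416 = \left(9 + \left(-2\right)^{2} \left(-6\right)\right) - 1416 = \left(9 + 4 \left(-6\right)\right) - 1416 = \left(9 - 24\right) - 1416 = -15 - 1416 = -1431$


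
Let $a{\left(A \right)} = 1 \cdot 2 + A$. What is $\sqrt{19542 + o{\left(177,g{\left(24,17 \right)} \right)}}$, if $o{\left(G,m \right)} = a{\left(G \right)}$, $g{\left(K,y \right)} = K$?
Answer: $\sqrt{19721} \approx 140.43$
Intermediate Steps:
$a{\left(A \right)} = 2 + A$
$o{\left(G,m \right)} = 2 + G$
$\sqrt{19542 + o{\left(177,g{\left(24,17 \right)} \right)}} = \sqrt{19542 + \left(2 + 177\right)} = \sqrt{19542 + 179} = \sqrt{19721}$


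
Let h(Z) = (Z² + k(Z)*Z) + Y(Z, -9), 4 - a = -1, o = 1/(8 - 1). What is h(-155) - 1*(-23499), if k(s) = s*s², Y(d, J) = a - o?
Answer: 4040737077/7 ≈ 5.7725e+8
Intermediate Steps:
o = ⅐ (o = 1/7 = ⅐ ≈ 0.14286)
a = 5 (a = 4 - 1*(-1) = 4 + 1 = 5)
Y(d, J) = 34/7 (Y(d, J) = 5 - 1*⅐ = 5 - ⅐ = 34/7)
k(s) = s³
h(Z) = 34/7 + Z² + Z⁴ (h(Z) = (Z² + Z³*Z) + 34/7 = (Z² + Z⁴) + 34/7 = 34/7 + Z² + Z⁴)
h(-155) - 1*(-23499) = (34/7 + (-155)² + (-155)⁴) - 1*(-23499) = (34/7 + 24025 + 577200625) + 23499 = 4040572584/7 + 23499 = 4040737077/7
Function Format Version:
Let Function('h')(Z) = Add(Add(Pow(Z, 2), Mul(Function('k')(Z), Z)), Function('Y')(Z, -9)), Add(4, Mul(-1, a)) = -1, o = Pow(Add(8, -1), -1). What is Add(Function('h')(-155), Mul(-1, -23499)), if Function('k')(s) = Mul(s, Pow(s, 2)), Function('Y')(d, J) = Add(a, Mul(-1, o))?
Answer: Rational(4040737077, 7) ≈ 5.7725e+8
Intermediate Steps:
o = Rational(1, 7) (o = Pow(7, -1) = Rational(1, 7) ≈ 0.14286)
a = 5 (a = Add(4, Mul(-1, -1)) = Add(4, 1) = 5)
Function('Y')(d, J) = Rational(34, 7) (Function('Y')(d, J) = Add(5, Mul(-1, Rational(1, 7))) = Add(5, Rational(-1, 7)) = Rational(34, 7))
Function('k')(s) = Pow(s, 3)
Function('h')(Z) = Add(Rational(34, 7), Pow(Z, 2), Pow(Z, 4)) (Function('h')(Z) = Add(Add(Pow(Z, 2), Mul(Pow(Z, 3), Z)), Rational(34, 7)) = Add(Add(Pow(Z, 2), Pow(Z, 4)), Rational(34, 7)) = Add(Rational(34, 7), Pow(Z, 2), Pow(Z, 4)))
Add(Function('h')(-155), Mul(-1, -23499)) = Add(Add(Rational(34, 7), Pow(-155, 2), Pow(-155, 4)), Mul(-1, -23499)) = Add(Add(Rational(34, 7), 24025, 577200625), 23499) = Add(Rational(4040572584, 7), 23499) = Rational(4040737077, 7)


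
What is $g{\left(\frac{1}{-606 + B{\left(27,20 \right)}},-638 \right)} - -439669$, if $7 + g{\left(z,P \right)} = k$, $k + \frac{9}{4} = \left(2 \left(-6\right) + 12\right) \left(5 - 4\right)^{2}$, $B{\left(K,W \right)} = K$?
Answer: $\frac{1758639}{4} \approx 4.3966 \cdot 10^{5}$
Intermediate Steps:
$k = - \frac{9}{4}$ ($k = - \frac{9}{4} + \left(2 \left(-6\right) + 12\right) \left(5 - 4\right)^{2} = - \frac{9}{4} + \left(-12 + 12\right) 1^{2} = - \frac{9}{4} + 0 \cdot 1 = - \frac{9}{4} + 0 = - \frac{9}{4} \approx -2.25$)
$g{\left(z,P \right)} = - \frac{37}{4}$ ($g{\left(z,P \right)} = -7 - \frac{9}{4} = - \frac{37}{4}$)
$g{\left(\frac{1}{-606 + B{\left(27,20 \right)}},-638 \right)} - -439669 = - \frac{37}{4} - -439669 = - \frac{37}{4} + 439669 = \frac{1758639}{4}$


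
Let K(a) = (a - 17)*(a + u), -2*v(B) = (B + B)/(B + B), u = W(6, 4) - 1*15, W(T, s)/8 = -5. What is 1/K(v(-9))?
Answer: 4/3885 ≈ 0.0010296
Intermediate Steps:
W(T, s) = -40 (W(T, s) = 8*(-5) = -40)
u = -55 (u = -40 - 1*15 = -40 - 15 = -55)
v(B) = -½ (v(B) = -(B + B)/(2*(B + B)) = -2*B/(2*(2*B)) = -2*B*1/(2*B)/2 = -½*1 = -½)
K(a) = (-55 + a)*(-17 + a) (K(a) = (a - 17)*(a - 55) = (-17 + a)*(-55 + a) = (-55 + a)*(-17 + a))
1/K(v(-9)) = 1/(935 + (-½)² - 72*(-½)) = 1/(935 + ¼ + 36) = 1/(3885/4) = 4/3885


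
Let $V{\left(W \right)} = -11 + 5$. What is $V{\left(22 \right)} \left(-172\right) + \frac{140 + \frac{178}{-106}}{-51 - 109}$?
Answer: $\frac{8744029}{8480} \approx 1031.1$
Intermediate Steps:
$V{\left(W \right)} = -6$
$V{\left(22 \right)} \left(-172\right) + \frac{140 + \frac{178}{-106}}{-51 - 109} = \left(-6\right) \left(-172\right) + \frac{140 + \frac{178}{-106}}{-51 - 109} = 1032 + \frac{140 + 178 \left(- \frac{1}{106}\right)}{-160} = 1032 + \left(140 - \frac{89}{53}\right) \left(- \frac{1}{160}\right) = 1032 + \frac{7331}{53} \left(- \frac{1}{160}\right) = 1032 - \frac{7331}{8480} = \frac{8744029}{8480}$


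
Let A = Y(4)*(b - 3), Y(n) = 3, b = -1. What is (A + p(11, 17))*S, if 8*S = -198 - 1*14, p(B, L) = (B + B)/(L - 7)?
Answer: 2597/10 ≈ 259.70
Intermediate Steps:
p(B, L) = 2*B/(-7 + L) (p(B, L) = (2*B)/(-7 + L) = 2*B/(-7 + L))
A = -12 (A = 3*(-1 - 3) = 3*(-4) = -12)
S = -53/2 (S = (-198 - 1*14)/8 = (-198 - 14)/8 = (⅛)*(-212) = -53/2 ≈ -26.500)
(A + p(11, 17))*S = (-12 + 2*11/(-7 + 17))*(-53/2) = (-12 + 2*11/10)*(-53/2) = (-12 + 2*11*(⅒))*(-53/2) = (-12 + 11/5)*(-53/2) = -49/5*(-53/2) = 2597/10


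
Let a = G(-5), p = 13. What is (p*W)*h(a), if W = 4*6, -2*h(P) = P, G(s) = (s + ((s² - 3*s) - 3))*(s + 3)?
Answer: 9984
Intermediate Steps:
G(s) = (3 + s)*(-3 + s² - 2*s) (G(s) = (s + (-3 + s² - 3*s))*(3 + s) = (-3 + s² - 2*s)*(3 + s) = (3 + s)*(-3 + s² - 2*s))
a = -64 (a = -9 + (-5)² + (-5)³ - 9*(-5) = -9 + 25 - 125 + 45 = -64)
h(P) = -P/2
W = 24
(p*W)*h(a) = (13*24)*(-½*(-64)) = 312*32 = 9984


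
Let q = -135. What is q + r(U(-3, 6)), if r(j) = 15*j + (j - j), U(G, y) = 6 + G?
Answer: -90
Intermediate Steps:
r(j) = 15*j (r(j) = 15*j + 0 = 15*j)
q + r(U(-3, 6)) = -135 + 15*(6 - 3) = -135 + 15*3 = -135 + 45 = -90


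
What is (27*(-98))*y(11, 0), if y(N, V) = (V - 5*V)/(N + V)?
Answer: 0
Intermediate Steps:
y(N, V) = -4*V/(N + V) (y(N, V) = (-4*V)/(N + V) = -4*V/(N + V))
(27*(-98))*y(11, 0) = (27*(-98))*(-4*0/(11 + 0)) = -(-10584)*0/11 = -2646*0 = 0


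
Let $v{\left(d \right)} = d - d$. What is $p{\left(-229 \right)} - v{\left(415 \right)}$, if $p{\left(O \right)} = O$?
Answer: $-229$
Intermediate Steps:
$v{\left(d \right)} = 0$
$p{\left(-229 \right)} - v{\left(415 \right)} = -229 - 0 = -229 + 0 = -229$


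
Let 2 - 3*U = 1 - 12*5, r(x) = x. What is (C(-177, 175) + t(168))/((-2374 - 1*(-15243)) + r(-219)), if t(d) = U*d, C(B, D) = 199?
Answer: 723/2530 ≈ 0.28577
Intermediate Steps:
U = 61/3 (U = 2/3 - (1 - 12*5)/3 = 2/3 - (1 - 2*30)/3 = 2/3 - (1 - 60)/3 = 2/3 - 1/3*(-59) = 2/3 + 59/3 = 61/3 ≈ 20.333)
t(d) = 61*d/3
(C(-177, 175) + t(168))/((-2374 - 1*(-15243)) + r(-219)) = (199 + (61/3)*168)/((-2374 - 1*(-15243)) - 219) = (199 + 3416)/((-2374 + 15243) - 219) = 3615/(12869 - 219) = 3615/12650 = 3615*(1/12650) = 723/2530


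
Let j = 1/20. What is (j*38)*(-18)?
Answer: -171/5 ≈ -34.200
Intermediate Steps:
j = 1/20 ≈ 0.050000
(j*38)*(-18) = ((1/20)*38)*(-18) = (19/10)*(-18) = -171/5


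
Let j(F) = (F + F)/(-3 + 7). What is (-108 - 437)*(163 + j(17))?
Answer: -186935/2 ≈ -93468.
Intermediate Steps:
j(F) = F/2 (j(F) = (2*F)/4 = (2*F)*(1/4) = F/2)
(-108 - 437)*(163 + j(17)) = (-108 - 437)*(163 + (1/2)*17) = -545*(163 + 17/2) = -545*343/2 = -186935/2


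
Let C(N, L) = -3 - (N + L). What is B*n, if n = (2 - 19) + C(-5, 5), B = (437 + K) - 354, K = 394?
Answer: -9540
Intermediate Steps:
C(N, L) = -3 - L - N (C(N, L) = -3 - (L + N) = -3 + (-L - N) = -3 - L - N)
B = 477 (B = (437 + 394) - 354 = 831 - 354 = 477)
n = -20 (n = (2 - 19) + (-3 - 1*5 - 1*(-5)) = -17 + (-3 - 5 + 5) = -17 - 3 = -20)
B*n = 477*(-20) = -9540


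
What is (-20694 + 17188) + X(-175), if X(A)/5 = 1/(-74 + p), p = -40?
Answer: -399689/114 ≈ -3506.0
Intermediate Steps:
X(A) = -5/114 (X(A) = 5/(-74 - 40) = 5/(-114) = 5*(-1/114) = -5/114)
(-20694 + 17188) + X(-175) = (-20694 + 17188) - 5/114 = -3506 - 5/114 = -399689/114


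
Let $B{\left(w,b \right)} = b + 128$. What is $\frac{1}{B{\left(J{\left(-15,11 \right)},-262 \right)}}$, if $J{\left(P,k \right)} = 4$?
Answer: $- \frac{1}{134} \approx -0.0074627$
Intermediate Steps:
$B{\left(w,b \right)} = 128 + b$
$\frac{1}{B{\left(J{\left(-15,11 \right)},-262 \right)}} = \frac{1}{128 - 262} = \frac{1}{-134} = - \frac{1}{134}$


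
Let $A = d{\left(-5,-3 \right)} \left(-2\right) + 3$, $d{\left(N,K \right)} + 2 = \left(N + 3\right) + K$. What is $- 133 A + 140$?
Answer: $-2121$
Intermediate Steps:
$d{\left(N,K \right)} = 1 + K + N$ ($d{\left(N,K \right)} = -2 + \left(\left(N + 3\right) + K\right) = -2 + \left(\left(3 + N\right) + K\right) = -2 + \left(3 + K + N\right) = 1 + K + N$)
$A = 17$ ($A = \left(1 - 3 - 5\right) \left(-2\right) + 3 = \left(-7\right) \left(-2\right) + 3 = 14 + 3 = 17$)
$- 133 A + 140 = \left(-133\right) 17 + 140 = -2261 + 140 = -2121$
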